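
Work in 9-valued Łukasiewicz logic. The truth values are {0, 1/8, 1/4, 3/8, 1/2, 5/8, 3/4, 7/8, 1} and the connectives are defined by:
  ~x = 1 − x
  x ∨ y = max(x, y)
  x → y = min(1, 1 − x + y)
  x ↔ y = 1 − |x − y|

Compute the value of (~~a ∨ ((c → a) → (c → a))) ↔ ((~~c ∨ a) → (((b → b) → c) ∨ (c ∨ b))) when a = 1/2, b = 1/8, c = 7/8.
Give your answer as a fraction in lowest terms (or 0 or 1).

~a = ~1/2 = 1/2
~~a = ~1/2 = 1/2
c → a = 7/8 → 1/2 = 5/8
c → a = 7/8 → 1/2 = 5/8
(c → a) → (c → a) = 5/8 → 5/8 = 1
~~a ∨ ((c → a) → (c → a)) = 1/2 ∨ 1 = 1
~c = ~7/8 = 1/8
~~c = ~1/8 = 7/8
~~c ∨ a = 7/8 ∨ 1/2 = 7/8
b → b = 1/8 → 1/8 = 1
(b → b) → c = 1 → 7/8 = 7/8
c ∨ b = 7/8 ∨ 1/8 = 7/8
((b → b) → c) ∨ (c ∨ b) = 7/8 ∨ 7/8 = 7/8
(~~c ∨ a) → (((b → b) → c) ∨ (c ∨ b)) = 7/8 → 7/8 = 1
(~~a ∨ ((c → a) → (c → a))) ↔ ((~~c ∨ a) → (((b → b) → c) ∨ (c ∨ b))) = 1 ↔ 1 = 1

1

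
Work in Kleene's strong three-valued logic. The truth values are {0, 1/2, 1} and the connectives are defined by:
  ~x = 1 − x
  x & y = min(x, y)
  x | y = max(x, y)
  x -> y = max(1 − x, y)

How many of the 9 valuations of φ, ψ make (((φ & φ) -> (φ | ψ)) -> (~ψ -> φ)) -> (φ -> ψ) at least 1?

5

φ = 0, ψ = 0 ↦ 1  ≥
φ = 0, ψ = 1/2 ↦ 1  ≥
φ = 0, ψ = 1 ↦ 1  ≥
φ = 1/2, ψ = 0 ↦ 1/2  <
φ = 1/2, ψ = 1/2 ↦ 1/2  <
φ = 1/2, ψ = 1 ↦ 1  ≥
φ = 1, ψ = 0 ↦ 0  <
φ = 1, ψ = 1/2 ↦ 1/2  <
φ = 1, ψ = 1 ↦ 1  ≥
So 5 of the 9 assignments meet the threshold.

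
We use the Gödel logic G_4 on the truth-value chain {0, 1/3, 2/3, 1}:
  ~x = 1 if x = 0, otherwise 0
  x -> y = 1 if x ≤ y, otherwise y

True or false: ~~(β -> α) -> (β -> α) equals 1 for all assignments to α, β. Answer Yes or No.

No

Counterexample: take α = 1/3, β = 2/3.
β -> α = 2/3 -> 1/3 = 1/3
~(β -> α) = ~1/3 = 0
~~(β -> α) = ~0 = 1
~~(β -> α) -> (β -> α) = 1 -> 1/3 = 1/3
This gives 1/3 ≠ 1.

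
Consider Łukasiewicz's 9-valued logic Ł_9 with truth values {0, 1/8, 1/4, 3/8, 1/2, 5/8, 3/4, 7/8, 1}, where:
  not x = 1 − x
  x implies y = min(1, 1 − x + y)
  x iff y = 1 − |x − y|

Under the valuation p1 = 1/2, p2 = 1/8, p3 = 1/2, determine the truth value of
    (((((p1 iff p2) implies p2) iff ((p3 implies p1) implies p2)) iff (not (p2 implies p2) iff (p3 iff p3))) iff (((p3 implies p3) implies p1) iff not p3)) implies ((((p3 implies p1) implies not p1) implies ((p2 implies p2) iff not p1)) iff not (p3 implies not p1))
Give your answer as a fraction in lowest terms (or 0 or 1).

p1 iff p2 = 1/2 iff 1/8 = 5/8
(p1 iff p2) implies p2 = 5/8 implies 1/8 = 1/2
p3 implies p1 = 1/2 implies 1/2 = 1
(p3 implies p1) implies p2 = 1 implies 1/8 = 1/8
((p1 iff p2) implies p2) iff ((p3 implies p1) implies p2) = 1/2 iff 1/8 = 5/8
p2 implies p2 = 1/8 implies 1/8 = 1
not (p2 implies p2) = not 1 = 0
p3 iff p3 = 1/2 iff 1/2 = 1
not (p2 implies p2) iff (p3 iff p3) = 0 iff 1 = 0
(((p1 iff p2) implies p2) iff ((p3 implies p1) implies p2)) iff (not (p2 implies p2) iff (p3 iff p3)) = 5/8 iff 0 = 3/8
p3 implies p3 = 1/2 implies 1/2 = 1
(p3 implies p3) implies p1 = 1 implies 1/2 = 1/2
not p3 = not 1/2 = 1/2
((p3 implies p3) implies p1) iff not p3 = 1/2 iff 1/2 = 1
((((p1 iff p2) implies p2) iff ((p3 implies p1) implies p2)) iff (not (p2 implies p2) iff (p3 iff p3))) iff (((p3 implies p3) implies p1) iff not p3) = 3/8 iff 1 = 3/8
p3 implies p1 = 1/2 implies 1/2 = 1
not p1 = not 1/2 = 1/2
(p3 implies p1) implies not p1 = 1 implies 1/2 = 1/2
p2 implies p2 = 1/8 implies 1/8 = 1
not p1 = not 1/2 = 1/2
(p2 implies p2) iff not p1 = 1 iff 1/2 = 1/2
((p3 implies p1) implies not p1) implies ((p2 implies p2) iff not p1) = 1/2 implies 1/2 = 1
not p1 = not 1/2 = 1/2
p3 implies not p1 = 1/2 implies 1/2 = 1
not (p3 implies not p1) = not 1 = 0
(((p3 implies p1) implies not p1) implies ((p2 implies p2) iff not p1)) iff not (p3 implies not p1) = 1 iff 0 = 0
(((((p1 iff p2) implies p2) iff ((p3 implies p1) implies p2)) iff (not (p2 implies p2) iff (p3 iff p3))) iff (((p3 implies p3) implies p1) iff not p3)) implies ((((p3 implies p1) implies not p1) implies ((p2 implies p2) iff not p1)) iff not (p3 implies not p1)) = 3/8 implies 0 = 5/8

5/8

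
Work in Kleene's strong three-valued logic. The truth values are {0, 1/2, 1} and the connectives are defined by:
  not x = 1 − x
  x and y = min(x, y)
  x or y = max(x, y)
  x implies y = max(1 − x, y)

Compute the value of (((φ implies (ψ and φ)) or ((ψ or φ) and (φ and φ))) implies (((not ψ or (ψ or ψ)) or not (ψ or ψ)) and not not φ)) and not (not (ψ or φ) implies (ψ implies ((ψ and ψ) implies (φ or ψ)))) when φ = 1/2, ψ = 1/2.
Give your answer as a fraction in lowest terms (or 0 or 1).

1/2

ψ and φ = 1/2 and 1/2 = 1/2
φ implies (ψ and φ) = 1/2 implies 1/2 = 1/2
ψ or φ = 1/2 or 1/2 = 1/2
φ and φ = 1/2 and 1/2 = 1/2
(ψ or φ) and (φ and φ) = 1/2 and 1/2 = 1/2
(φ implies (ψ and φ)) or ((ψ or φ) and (φ and φ)) = 1/2 or 1/2 = 1/2
not ψ = not 1/2 = 1/2
ψ or ψ = 1/2 or 1/2 = 1/2
not ψ or (ψ or ψ) = 1/2 or 1/2 = 1/2
ψ or ψ = 1/2 or 1/2 = 1/2
not (ψ or ψ) = not 1/2 = 1/2
(not ψ or (ψ or ψ)) or not (ψ or ψ) = 1/2 or 1/2 = 1/2
not φ = not 1/2 = 1/2
not not φ = not 1/2 = 1/2
((not ψ or (ψ or ψ)) or not (ψ or ψ)) and not not φ = 1/2 and 1/2 = 1/2
((φ implies (ψ and φ)) or ((ψ or φ) and (φ and φ))) implies (((not ψ or (ψ or ψ)) or not (ψ or ψ)) and not not φ) = 1/2 implies 1/2 = 1/2
ψ or φ = 1/2 or 1/2 = 1/2
not (ψ or φ) = not 1/2 = 1/2
ψ and ψ = 1/2 and 1/2 = 1/2
φ or ψ = 1/2 or 1/2 = 1/2
(ψ and ψ) implies (φ or ψ) = 1/2 implies 1/2 = 1/2
ψ implies ((ψ and ψ) implies (φ or ψ)) = 1/2 implies 1/2 = 1/2
not (ψ or φ) implies (ψ implies ((ψ and ψ) implies (φ or ψ))) = 1/2 implies 1/2 = 1/2
not (not (ψ or φ) implies (ψ implies ((ψ and ψ) implies (φ or ψ)))) = not 1/2 = 1/2
(((φ implies (ψ and φ)) or ((ψ or φ) and (φ and φ))) implies (((not ψ or (ψ or ψ)) or not (ψ or ψ)) and not not φ)) and not (not (ψ or φ) implies (ψ implies ((ψ and ψ) implies (φ or ψ)))) = 1/2 and 1/2 = 1/2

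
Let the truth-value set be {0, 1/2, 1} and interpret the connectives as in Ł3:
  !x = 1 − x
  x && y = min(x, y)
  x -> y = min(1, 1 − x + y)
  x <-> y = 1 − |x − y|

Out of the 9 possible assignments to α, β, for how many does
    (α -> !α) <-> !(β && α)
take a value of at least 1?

α = 0, β = 0 ↦ 1  ≥
α = 0, β = 1/2 ↦ 1  ≥
α = 0, β = 1 ↦ 1  ≥
α = 1/2, β = 0 ↦ 1  ≥
α = 1/2, β = 1/2 ↦ 1/2  <
α = 1/2, β = 1 ↦ 1/2  <
α = 1, β = 0 ↦ 0  <
α = 1, β = 1/2 ↦ 1/2  <
α = 1, β = 1 ↦ 1  ≥
So 5 of the 9 assignments meet the threshold.

5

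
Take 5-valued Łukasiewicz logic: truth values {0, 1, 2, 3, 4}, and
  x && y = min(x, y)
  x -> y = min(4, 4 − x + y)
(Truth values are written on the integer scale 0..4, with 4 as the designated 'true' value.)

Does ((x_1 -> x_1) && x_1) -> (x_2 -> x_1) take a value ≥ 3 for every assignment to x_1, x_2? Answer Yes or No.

At x_1 = 3, x_2 = 1, for instance:
x_1 -> x_1 = 3 -> 3 = 4
(x_1 -> x_1) && x_1 = 4 && 3 = 3
x_2 -> x_1 = 1 -> 3 = 4
((x_1 -> x_1) && x_1) -> (x_2 -> x_1) = 3 -> 4 = 4
and checking the remaining 24 assignments likewise gives ≥ 3 in every case.

Yes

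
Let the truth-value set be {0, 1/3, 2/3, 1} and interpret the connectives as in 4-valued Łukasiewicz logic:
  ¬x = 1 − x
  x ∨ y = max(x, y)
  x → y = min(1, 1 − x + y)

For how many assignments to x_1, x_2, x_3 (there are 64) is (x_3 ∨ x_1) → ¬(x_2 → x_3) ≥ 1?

15

value 1: 15 assignments (counts)
value 2/3: 12 assignments
value 1/3: 15 assignments
value 0: 22 assignments
So 15 of the 64 assignments meet the threshold.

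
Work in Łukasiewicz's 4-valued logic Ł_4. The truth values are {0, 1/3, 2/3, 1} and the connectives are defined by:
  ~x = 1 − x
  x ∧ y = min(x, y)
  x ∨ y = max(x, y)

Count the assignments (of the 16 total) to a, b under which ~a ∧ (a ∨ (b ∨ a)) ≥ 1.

a = 0, b = 0 ↦ 0  <
a = 0, b = 1/3 ↦ 1/3  <
a = 0, b = 2/3 ↦ 2/3  <
a = 0, b = 1 ↦ 1  ≥
a = 1/3, b = 0 ↦ 1/3  <
a = 1/3, b = 1/3 ↦ 1/3  <
a = 1/3, b = 2/3 ↦ 2/3  <
a = 1/3, b = 1 ↦ 2/3  <
a = 2/3, b = 0 ↦ 1/3  <
a = 2/3, b = 1/3 ↦ 1/3  <
a = 2/3, b = 2/3 ↦ 1/3  <
a = 2/3, b = 1 ↦ 1/3  <
a = 1, b = 0 ↦ 0  <
a = 1, b = 1/3 ↦ 0  <
a = 1, b = 2/3 ↦ 0  <
a = 1, b = 1 ↦ 0  <
So 1 of the 16 assignments meets the threshold.

1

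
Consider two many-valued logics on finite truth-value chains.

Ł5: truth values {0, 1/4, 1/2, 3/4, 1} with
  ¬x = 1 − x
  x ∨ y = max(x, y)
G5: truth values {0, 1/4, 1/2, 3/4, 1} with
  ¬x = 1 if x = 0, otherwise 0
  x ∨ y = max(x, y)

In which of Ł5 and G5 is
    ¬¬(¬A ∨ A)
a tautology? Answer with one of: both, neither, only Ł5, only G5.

In Ł5: at A = 1/4 the value is 3/4 — not a tautology.
In G5: every assignment gives 1 — tautology.

only G5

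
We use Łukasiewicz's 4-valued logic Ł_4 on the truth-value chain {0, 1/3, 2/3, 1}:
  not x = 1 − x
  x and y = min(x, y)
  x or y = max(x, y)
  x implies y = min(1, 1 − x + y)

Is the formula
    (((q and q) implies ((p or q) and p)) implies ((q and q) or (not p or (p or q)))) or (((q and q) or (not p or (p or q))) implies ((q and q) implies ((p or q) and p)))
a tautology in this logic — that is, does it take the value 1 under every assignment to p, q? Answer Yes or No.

p = 0, q = 0 ↦ 1
p = 0, q = 1/3 ↦ 1
p = 0, q = 2/3 ↦ 1
p = 0, q = 1 ↦ 1
p = 1/3, q = 0 ↦ 1
p = 1/3, q = 1/3 ↦ 1
p = 1/3, q = 2/3 ↦ 1
p = 1/3, q = 1 ↦ 1
p = 2/3, q = 0 ↦ 1
p = 2/3, q = 1/3 ↦ 1
p = 2/3, q = 2/3 ↦ 1
p = 2/3, q = 1 ↦ 1
p = 1, q = 0 ↦ 1
p = 1, q = 1/3 ↦ 1
p = 1, q = 2/3 ↦ 1
p = 1, q = 1 ↦ 1
Every assignment gives a value ≥ 1.

Yes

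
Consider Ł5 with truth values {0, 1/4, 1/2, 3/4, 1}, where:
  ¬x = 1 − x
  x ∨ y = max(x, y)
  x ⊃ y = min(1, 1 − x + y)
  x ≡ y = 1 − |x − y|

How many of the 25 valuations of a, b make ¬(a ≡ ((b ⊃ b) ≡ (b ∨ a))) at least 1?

value 1: 1 assignment (counts)
value 3/4: 2 assignments
value 1/2: 3 assignments
value 1/4: 4 assignments
value 0: 15 assignments
So 1 of the 25 assignments meets the threshold.

1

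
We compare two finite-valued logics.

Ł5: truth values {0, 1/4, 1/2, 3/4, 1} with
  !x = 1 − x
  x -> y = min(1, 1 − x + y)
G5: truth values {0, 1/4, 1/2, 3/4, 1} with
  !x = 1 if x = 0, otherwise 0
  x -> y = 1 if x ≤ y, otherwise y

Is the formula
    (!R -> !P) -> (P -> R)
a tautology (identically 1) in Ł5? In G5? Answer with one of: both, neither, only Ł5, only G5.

In Ł5: every assignment gives 1 — tautology.
In G5: at P = 1/2, R = 1/4 the value is 1/4 — not a tautology.

only Ł5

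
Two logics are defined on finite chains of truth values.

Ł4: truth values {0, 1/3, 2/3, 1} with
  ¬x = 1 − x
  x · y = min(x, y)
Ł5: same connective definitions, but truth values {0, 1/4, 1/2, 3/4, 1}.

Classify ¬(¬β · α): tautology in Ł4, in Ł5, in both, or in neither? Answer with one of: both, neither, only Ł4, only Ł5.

neither

In Ł4: at α = 1/3, β = 0 the value is 2/3 — not a tautology.
In Ł5: at α = 1/4, β = 0 the value is 3/4 — not a tautology.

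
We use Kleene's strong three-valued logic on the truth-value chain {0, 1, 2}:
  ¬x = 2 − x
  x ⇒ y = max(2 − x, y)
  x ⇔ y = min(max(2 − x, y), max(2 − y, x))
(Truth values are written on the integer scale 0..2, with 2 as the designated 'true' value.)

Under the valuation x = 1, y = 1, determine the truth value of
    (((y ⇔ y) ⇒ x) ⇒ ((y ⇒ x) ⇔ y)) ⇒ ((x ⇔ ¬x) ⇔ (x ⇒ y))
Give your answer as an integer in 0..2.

y ⇔ y = 1 ⇔ 1 = 1
(y ⇔ y) ⇒ x = 1 ⇒ 1 = 1
y ⇒ x = 1 ⇒ 1 = 1
(y ⇒ x) ⇔ y = 1 ⇔ 1 = 1
((y ⇔ y) ⇒ x) ⇒ ((y ⇒ x) ⇔ y) = 1 ⇒ 1 = 1
¬x = ¬1 = 1
x ⇔ ¬x = 1 ⇔ 1 = 1
x ⇒ y = 1 ⇒ 1 = 1
(x ⇔ ¬x) ⇔ (x ⇒ y) = 1 ⇔ 1 = 1
(((y ⇔ y) ⇒ x) ⇒ ((y ⇒ x) ⇔ y)) ⇒ ((x ⇔ ¬x) ⇔ (x ⇒ y)) = 1 ⇒ 1 = 1

1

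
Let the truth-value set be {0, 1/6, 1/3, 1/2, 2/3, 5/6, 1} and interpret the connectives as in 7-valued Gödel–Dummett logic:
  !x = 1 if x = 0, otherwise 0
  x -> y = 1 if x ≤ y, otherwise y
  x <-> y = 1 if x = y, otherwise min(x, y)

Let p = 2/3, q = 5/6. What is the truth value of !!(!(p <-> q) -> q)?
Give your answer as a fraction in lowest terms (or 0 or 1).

p <-> q = 2/3 <-> 5/6 = 2/3
!(p <-> q) = !2/3 = 0
!(p <-> q) -> q = 0 -> 5/6 = 1
!(!(p <-> q) -> q) = !1 = 0
!!(!(p <-> q) -> q) = !0 = 1

1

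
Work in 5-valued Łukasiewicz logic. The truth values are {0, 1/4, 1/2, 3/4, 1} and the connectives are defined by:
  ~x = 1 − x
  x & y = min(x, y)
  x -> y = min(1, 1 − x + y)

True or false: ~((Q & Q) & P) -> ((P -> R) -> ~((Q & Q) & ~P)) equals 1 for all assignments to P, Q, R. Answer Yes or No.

No

Counterexample: take P = 0, Q = 1/4, R = 0.
Q & Q = 1/4 & 1/4 = 1/4
(Q & Q) & P = 1/4 & 0 = 0
~((Q & Q) & P) = ~0 = 1
P -> R = 0 -> 0 = 1
Q & Q = 1/4 & 1/4 = 1/4
~P = ~0 = 1
(Q & Q) & ~P = 1/4 & 1 = 1/4
~((Q & Q) & ~P) = ~1/4 = 3/4
(P -> R) -> ~((Q & Q) & ~P) = 1 -> 3/4 = 3/4
~((Q & Q) & P) -> ((P -> R) -> ~((Q & Q) & ~P)) = 1 -> 3/4 = 3/4
This gives 3/4 ≠ 1.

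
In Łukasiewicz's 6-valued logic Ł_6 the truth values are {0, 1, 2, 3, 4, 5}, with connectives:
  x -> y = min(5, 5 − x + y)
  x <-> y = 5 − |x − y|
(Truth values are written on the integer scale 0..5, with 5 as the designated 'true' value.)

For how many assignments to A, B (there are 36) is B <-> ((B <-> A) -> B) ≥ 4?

23

value 5: 11 assignments (counts)
value 4: 12 assignments (counts)
value 3: 7 assignments
value 2: 3 assignments
value 1: 2 assignments
value 0: 1 assignment
So 23 of the 36 assignments meet the threshold.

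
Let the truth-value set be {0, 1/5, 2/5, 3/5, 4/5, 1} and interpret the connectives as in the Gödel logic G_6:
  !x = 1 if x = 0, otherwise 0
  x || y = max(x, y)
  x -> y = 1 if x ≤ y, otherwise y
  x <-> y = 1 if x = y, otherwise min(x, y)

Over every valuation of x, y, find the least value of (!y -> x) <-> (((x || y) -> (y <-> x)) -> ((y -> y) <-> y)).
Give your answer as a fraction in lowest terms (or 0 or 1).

1/5

Take x = 1/5, y = 0:
!y = !0 = 1
!y -> x = 1 -> 1/5 = 1/5
x || y = 1/5 || 0 = 1/5
y <-> x = 0 <-> 1/5 = 0
(x || y) -> (y <-> x) = 1/5 -> 0 = 0
y -> y = 0 -> 0 = 1
(y -> y) <-> y = 1 <-> 0 = 0
((x || y) -> (y <-> x)) -> ((y -> y) <-> y) = 0 -> 0 = 1
(!y -> x) <-> (((x || y) -> (y <-> x)) -> ((y -> y) <-> y)) = 1/5 <-> 1 = 1/5
No assignment yields a value below 1/5, so this is the minimum.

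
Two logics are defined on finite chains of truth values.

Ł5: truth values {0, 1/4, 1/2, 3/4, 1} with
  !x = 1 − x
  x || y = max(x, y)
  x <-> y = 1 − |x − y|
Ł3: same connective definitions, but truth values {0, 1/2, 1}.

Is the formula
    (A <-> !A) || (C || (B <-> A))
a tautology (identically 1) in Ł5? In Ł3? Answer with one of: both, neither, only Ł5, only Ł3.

neither

In Ł5: at A = 0, B = 1/4, C = 0 the value is 3/4 — not a tautology.
In Ł3: at A = 0, B = 1/2, C = 0 the value is 1/2 — not a tautology.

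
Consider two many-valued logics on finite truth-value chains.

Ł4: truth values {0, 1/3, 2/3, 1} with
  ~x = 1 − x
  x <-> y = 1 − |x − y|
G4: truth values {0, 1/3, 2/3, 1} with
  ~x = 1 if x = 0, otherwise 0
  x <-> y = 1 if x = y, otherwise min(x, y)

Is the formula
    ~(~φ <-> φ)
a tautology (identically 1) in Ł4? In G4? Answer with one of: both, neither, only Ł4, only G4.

In Ł4: at φ = 1/3 the value is 1/3 — not a tautology.
In G4: every assignment gives 1 — tautology.

only G4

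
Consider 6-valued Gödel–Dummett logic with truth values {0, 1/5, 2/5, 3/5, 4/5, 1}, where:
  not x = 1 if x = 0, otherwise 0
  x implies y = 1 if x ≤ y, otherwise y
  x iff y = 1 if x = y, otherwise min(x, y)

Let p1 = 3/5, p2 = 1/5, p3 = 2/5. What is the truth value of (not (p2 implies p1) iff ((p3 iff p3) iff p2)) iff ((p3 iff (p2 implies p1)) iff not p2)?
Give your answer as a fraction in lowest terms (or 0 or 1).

1

p2 implies p1 = 1/5 implies 3/5 = 1
not (p2 implies p1) = not 1 = 0
p3 iff p3 = 2/5 iff 2/5 = 1
(p3 iff p3) iff p2 = 1 iff 1/5 = 1/5
not (p2 implies p1) iff ((p3 iff p3) iff p2) = 0 iff 1/5 = 0
p2 implies p1 = 1/5 implies 3/5 = 1
p3 iff (p2 implies p1) = 2/5 iff 1 = 2/5
not p2 = not 1/5 = 0
(p3 iff (p2 implies p1)) iff not p2 = 2/5 iff 0 = 0
(not (p2 implies p1) iff ((p3 iff p3) iff p2)) iff ((p3 iff (p2 implies p1)) iff not p2) = 0 iff 0 = 1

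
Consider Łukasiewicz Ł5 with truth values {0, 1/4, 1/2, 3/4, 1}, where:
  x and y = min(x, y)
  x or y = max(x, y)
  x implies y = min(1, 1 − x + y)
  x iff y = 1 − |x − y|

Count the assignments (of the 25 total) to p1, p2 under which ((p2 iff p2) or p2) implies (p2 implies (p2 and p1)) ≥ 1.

value 1: 15 assignments (counts)
value 3/4: 4 assignments
value 1/2: 3 assignments
value 1/4: 2 assignments
value 0: 1 assignment
So 15 of the 25 assignments meet the threshold.

15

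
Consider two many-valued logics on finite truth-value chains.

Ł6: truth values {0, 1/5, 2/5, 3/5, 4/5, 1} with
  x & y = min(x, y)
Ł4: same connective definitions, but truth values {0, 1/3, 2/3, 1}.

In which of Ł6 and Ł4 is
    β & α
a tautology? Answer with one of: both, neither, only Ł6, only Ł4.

In Ł6: at α = 0, β = 0 the value is 0 — not a tautology.
In Ł4: at α = 0, β = 0 the value is 0 — not a tautology.

neither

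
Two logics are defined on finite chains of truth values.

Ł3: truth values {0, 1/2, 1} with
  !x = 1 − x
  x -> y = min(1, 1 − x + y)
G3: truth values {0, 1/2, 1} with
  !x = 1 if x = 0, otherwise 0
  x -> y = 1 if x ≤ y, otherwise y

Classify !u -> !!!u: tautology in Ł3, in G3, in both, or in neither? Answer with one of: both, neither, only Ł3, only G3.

both

In Ł3: every assignment gives 1 — tautology.
In G3: every assignment gives 1 — tautology.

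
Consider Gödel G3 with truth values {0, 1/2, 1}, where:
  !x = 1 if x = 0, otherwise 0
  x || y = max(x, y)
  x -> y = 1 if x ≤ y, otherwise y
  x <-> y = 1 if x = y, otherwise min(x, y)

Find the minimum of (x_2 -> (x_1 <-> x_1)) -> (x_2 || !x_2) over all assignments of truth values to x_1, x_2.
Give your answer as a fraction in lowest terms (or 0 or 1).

Take x_1 = 0, x_2 = 1/2:
x_1 <-> x_1 = 0 <-> 0 = 1
x_2 -> (x_1 <-> x_1) = 1/2 -> 1 = 1
!x_2 = !1/2 = 0
x_2 || !x_2 = 1/2 || 0 = 1/2
(x_2 -> (x_1 <-> x_1)) -> (x_2 || !x_2) = 1 -> 1/2 = 1/2
No assignment yields a value below 1/2, so this is the minimum.

1/2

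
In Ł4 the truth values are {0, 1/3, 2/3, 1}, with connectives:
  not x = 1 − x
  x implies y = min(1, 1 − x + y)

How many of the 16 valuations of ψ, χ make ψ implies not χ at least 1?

ψ = 0, χ = 0 ↦ 1  ≥
ψ = 0, χ = 1/3 ↦ 1  ≥
ψ = 0, χ = 2/3 ↦ 1  ≥
ψ = 0, χ = 1 ↦ 1  ≥
ψ = 1/3, χ = 0 ↦ 1  ≥
ψ = 1/3, χ = 1/3 ↦ 1  ≥
ψ = 1/3, χ = 2/3 ↦ 1  ≥
ψ = 1/3, χ = 1 ↦ 2/3  <
ψ = 2/3, χ = 0 ↦ 1  ≥
ψ = 2/3, χ = 1/3 ↦ 1  ≥
ψ = 2/3, χ = 2/3 ↦ 2/3  <
ψ = 2/3, χ = 1 ↦ 1/3  <
ψ = 1, χ = 0 ↦ 1  ≥
ψ = 1, χ = 1/3 ↦ 2/3  <
ψ = 1, χ = 2/3 ↦ 1/3  <
ψ = 1, χ = 1 ↦ 0  <
So 10 of the 16 assignments meet the threshold.

10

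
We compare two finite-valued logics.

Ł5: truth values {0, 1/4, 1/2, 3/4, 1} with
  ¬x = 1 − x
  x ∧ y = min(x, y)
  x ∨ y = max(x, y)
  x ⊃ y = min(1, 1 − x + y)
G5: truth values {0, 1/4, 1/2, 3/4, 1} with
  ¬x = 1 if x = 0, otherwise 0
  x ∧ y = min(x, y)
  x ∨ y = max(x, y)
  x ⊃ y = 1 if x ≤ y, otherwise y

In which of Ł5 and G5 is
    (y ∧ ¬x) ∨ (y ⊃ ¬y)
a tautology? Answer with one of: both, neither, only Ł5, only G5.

In Ł5: at x = 0, y = 3/4 the value is 3/4 — not a tautology.
In G5: at x = 0, y = 1/4 the value is 1/4 — not a tautology.

neither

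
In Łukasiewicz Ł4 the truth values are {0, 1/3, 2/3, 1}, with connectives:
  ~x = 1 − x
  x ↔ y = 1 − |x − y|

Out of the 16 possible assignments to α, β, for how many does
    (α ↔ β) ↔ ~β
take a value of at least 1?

5

α = 0, β = 0 ↦ 1  ≥
α = 0, β = 1/3 ↦ 1  ≥
α = 0, β = 2/3 ↦ 1  ≥
α = 0, β = 1 ↦ 1  ≥
α = 1/3, β = 0 ↦ 2/3  <
α = 1/3, β = 1/3 ↦ 2/3  <
α = 1/3, β = 2/3 ↦ 2/3  <
α = 1/3, β = 1 ↦ 2/3  <
α = 2/3, β = 0 ↦ 1/3  <
α = 2/3, β = 1/3 ↦ 1  ≥
α = 2/3, β = 2/3 ↦ 1/3  <
α = 2/3, β = 1 ↦ 1/3  <
α = 1, β = 0 ↦ 0  <
α = 1, β = 1/3 ↦ 2/3  <
α = 1, β = 2/3 ↦ 2/3  <
α = 1, β = 1 ↦ 0  <
So 5 of the 16 assignments meet the threshold.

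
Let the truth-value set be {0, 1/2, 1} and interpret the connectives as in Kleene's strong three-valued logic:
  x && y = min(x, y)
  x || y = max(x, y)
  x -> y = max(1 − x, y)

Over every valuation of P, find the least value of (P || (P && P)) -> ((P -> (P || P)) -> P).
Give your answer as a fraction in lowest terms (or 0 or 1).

Take P = 1/2:
P && P = 1/2 && 1/2 = 1/2
P || (P && P) = 1/2 || 1/2 = 1/2
P || P = 1/2 || 1/2 = 1/2
P -> (P || P) = 1/2 -> 1/2 = 1/2
(P -> (P || P)) -> P = 1/2 -> 1/2 = 1/2
(P || (P && P)) -> ((P -> (P || P)) -> P) = 1/2 -> 1/2 = 1/2
No assignment yields a value below 1/2, so this is the minimum.

1/2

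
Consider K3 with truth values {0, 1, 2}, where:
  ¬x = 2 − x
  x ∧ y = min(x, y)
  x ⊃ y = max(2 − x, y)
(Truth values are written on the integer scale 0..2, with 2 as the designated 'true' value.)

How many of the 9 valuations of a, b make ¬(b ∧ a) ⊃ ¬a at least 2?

a = 0, b = 0 ↦ 2  ≥
a = 0, b = 1 ↦ 2  ≥
a = 0, b = 2 ↦ 2  ≥
a = 1, b = 0 ↦ 1  <
a = 1, b = 1 ↦ 1  <
a = 1, b = 2 ↦ 1  <
a = 2, b = 0 ↦ 0  <
a = 2, b = 1 ↦ 1  <
a = 2, b = 2 ↦ 2  ≥
So 4 of the 9 assignments meet the threshold.

4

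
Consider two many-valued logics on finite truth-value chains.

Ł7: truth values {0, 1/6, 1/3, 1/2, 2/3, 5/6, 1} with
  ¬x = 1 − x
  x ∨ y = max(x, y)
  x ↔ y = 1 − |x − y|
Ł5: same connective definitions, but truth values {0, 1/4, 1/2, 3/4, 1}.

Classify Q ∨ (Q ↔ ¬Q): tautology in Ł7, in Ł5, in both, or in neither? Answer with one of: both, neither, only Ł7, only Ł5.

In Ł7: at Q = 0 the value is 0 — not a tautology.
In Ł5: at Q = 0 the value is 0 — not a tautology.

neither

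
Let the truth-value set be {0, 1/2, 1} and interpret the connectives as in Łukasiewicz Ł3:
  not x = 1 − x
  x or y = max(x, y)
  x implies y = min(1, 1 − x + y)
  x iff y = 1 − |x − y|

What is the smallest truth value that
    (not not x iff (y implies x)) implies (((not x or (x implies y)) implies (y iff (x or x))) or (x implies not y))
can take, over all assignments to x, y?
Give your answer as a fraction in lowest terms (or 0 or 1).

Take x = 1/2, y = 1:
not x = not 1/2 = 1/2
not not x = not 1/2 = 1/2
y implies x = 1 implies 1/2 = 1/2
not not x iff (y implies x) = 1/2 iff 1/2 = 1
not x = not 1/2 = 1/2
x implies y = 1/2 implies 1 = 1
not x or (x implies y) = 1/2 or 1 = 1
x or x = 1/2 or 1/2 = 1/2
y iff (x or x) = 1 iff 1/2 = 1/2
(not x or (x implies y)) implies (y iff (x or x)) = 1 implies 1/2 = 1/2
not y = not 1 = 0
x implies not y = 1/2 implies 0 = 1/2
((not x or (x implies y)) implies (y iff (x or x))) or (x implies not y) = 1/2 or 1/2 = 1/2
(not not x iff (y implies x)) implies (((not x or (x implies y)) implies (y iff (x or x))) or (x implies not y)) = 1 implies 1/2 = 1/2
No assignment yields a value below 1/2, so this is the minimum.

1/2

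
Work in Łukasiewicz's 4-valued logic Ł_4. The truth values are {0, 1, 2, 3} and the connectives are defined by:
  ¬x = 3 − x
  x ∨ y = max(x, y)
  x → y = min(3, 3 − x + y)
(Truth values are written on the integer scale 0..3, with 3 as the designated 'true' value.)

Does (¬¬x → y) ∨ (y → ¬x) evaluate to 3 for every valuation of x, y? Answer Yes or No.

Counterexample: take x = 3, y = 1.
¬x = ¬3 = 0
¬¬x = ¬0 = 3
¬¬x → y = 3 → 1 = 1
¬x = ¬3 = 0
y → ¬x = 1 → 0 = 2
(¬¬x → y) ∨ (y → ¬x) = 1 ∨ 2 = 2
This gives 2 ≠ 3.

No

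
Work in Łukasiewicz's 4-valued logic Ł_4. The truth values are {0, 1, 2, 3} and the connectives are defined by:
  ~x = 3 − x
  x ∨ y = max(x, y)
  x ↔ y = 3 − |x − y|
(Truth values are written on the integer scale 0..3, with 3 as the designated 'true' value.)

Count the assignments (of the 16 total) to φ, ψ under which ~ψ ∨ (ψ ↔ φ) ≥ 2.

13

φ = 0, ψ = 0 ↦ 3  ≥
φ = 0, ψ = 1 ↦ 2  ≥
φ = 0, ψ = 2 ↦ 1  <
φ = 0, ψ = 3 ↦ 0  <
φ = 1, ψ = 0 ↦ 3  ≥
φ = 1, ψ = 1 ↦ 3  ≥
φ = 1, ψ = 2 ↦ 2  ≥
φ = 1, ψ = 3 ↦ 1  <
φ = 2, ψ = 0 ↦ 3  ≥
φ = 2, ψ = 1 ↦ 2  ≥
φ = 2, ψ = 2 ↦ 3  ≥
φ = 2, ψ = 3 ↦ 2  ≥
φ = 3, ψ = 0 ↦ 3  ≥
φ = 3, ψ = 1 ↦ 2  ≥
φ = 3, ψ = 2 ↦ 2  ≥
φ = 3, ψ = 3 ↦ 3  ≥
So 13 of the 16 assignments meet the threshold.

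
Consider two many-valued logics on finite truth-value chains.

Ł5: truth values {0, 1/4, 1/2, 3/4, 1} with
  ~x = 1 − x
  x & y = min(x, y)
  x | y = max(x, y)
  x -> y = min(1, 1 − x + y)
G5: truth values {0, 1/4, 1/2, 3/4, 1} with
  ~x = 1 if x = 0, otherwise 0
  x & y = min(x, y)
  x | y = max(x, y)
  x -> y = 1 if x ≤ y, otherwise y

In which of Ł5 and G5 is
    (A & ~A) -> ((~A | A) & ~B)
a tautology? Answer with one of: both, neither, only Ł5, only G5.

only G5

In Ł5: at A = 1/4, B = 1 the value is 3/4 — not a tautology.
In G5: every assignment gives 1 — tautology.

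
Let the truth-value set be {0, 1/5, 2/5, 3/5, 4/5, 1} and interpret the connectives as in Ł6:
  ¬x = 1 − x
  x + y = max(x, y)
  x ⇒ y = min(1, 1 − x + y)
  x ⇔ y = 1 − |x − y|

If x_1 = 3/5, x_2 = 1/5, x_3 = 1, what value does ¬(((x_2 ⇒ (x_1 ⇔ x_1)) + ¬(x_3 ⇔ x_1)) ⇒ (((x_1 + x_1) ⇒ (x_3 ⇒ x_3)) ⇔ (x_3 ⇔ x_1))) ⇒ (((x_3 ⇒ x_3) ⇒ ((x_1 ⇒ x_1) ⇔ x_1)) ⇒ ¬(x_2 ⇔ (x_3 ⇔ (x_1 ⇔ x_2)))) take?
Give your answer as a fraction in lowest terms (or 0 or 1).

x_1 ⇔ x_1 = 3/5 ⇔ 3/5 = 1
x_2 ⇒ (x_1 ⇔ x_1) = 1/5 ⇒ 1 = 1
x_3 ⇔ x_1 = 1 ⇔ 3/5 = 3/5
¬(x_3 ⇔ x_1) = ¬3/5 = 2/5
(x_2 ⇒ (x_1 ⇔ x_1)) + ¬(x_3 ⇔ x_1) = 1 + 2/5 = 1
x_1 + x_1 = 3/5 + 3/5 = 3/5
x_3 ⇒ x_3 = 1 ⇒ 1 = 1
(x_1 + x_1) ⇒ (x_3 ⇒ x_3) = 3/5 ⇒ 1 = 1
x_3 ⇔ x_1 = 1 ⇔ 3/5 = 3/5
((x_1 + x_1) ⇒ (x_3 ⇒ x_3)) ⇔ (x_3 ⇔ x_1) = 1 ⇔ 3/5 = 3/5
((x_2 ⇒ (x_1 ⇔ x_1)) + ¬(x_3 ⇔ x_1)) ⇒ (((x_1 + x_1) ⇒ (x_3 ⇒ x_3)) ⇔ (x_3 ⇔ x_1)) = 1 ⇒ 3/5 = 3/5
¬(((x_2 ⇒ (x_1 ⇔ x_1)) + ¬(x_3 ⇔ x_1)) ⇒ (((x_1 + x_1) ⇒ (x_3 ⇒ x_3)) ⇔ (x_3 ⇔ x_1))) = ¬3/5 = 2/5
x_3 ⇒ x_3 = 1 ⇒ 1 = 1
x_1 ⇒ x_1 = 3/5 ⇒ 3/5 = 1
(x_1 ⇒ x_1) ⇔ x_1 = 1 ⇔ 3/5 = 3/5
(x_3 ⇒ x_3) ⇒ ((x_1 ⇒ x_1) ⇔ x_1) = 1 ⇒ 3/5 = 3/5
x_1 ⇔ x_2 = 3/5 ⇔ 1/5 = 3/5
x_3 ⇔ (x_1 ⇔ x_2) = 1 ⇔ 3/5 = 3/5
x_2 ⇔ (x_3 ⇔ (x_1 ⇔ x_2)) = 1/5 ⇔ 3/5 = 3/5
¬(x_2 ⇔ (x_3 ⇔ (x_1 ⇔ x_2))) = ¬3/5 = 2/5
((x_3 ⇒ x_3) ⇒ ((x_1 ⇒ x_1) ⇔ x_1)) ⇒ ¬(x_2 ⇔ (x_3 ⇔ (x_1 ⇔ x_2))) = 3/5 ⇒ 2/5 = 4/5
¬(((x_2 ⇒ (x_1 ⇔ x_1)) + ¬(x_3 ⇔ x_1)) ⇒ (((x_1 + x_1) ⇒ (x_3 ⇒ x_3)) ⇔ (x_3 ⇔ x_1))) ⇒ (((x_3 ⇒ x_3) ⇒ ((x_1 ⇒ x_1) ⇔ x_1)) ⇒ ¬(x_2 ⇔ (x_3 ⇔ (x_1 ⇔ x_2)))) = 2/5 ⇒ 4/5 = 1

1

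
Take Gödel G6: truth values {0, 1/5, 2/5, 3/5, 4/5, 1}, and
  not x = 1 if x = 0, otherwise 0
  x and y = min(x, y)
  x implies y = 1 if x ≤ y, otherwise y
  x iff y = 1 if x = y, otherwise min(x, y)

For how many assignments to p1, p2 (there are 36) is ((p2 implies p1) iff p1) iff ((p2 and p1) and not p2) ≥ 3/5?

value 1: 1 assignment (counts)
value 0: 35 assignments
So 1 of the 36 assignments meets the threshold.

1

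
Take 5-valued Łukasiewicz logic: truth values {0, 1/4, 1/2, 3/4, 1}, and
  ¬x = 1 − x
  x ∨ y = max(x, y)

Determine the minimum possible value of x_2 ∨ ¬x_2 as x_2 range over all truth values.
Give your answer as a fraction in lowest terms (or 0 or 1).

Take x_2 = 1/2:
¬x_2 = ¬1/2 = 1/2
x_2 ∨ ¬x_2 = 1/2 ∨ 1/2 = 1/2
No assignment yields a value below 1/2, so this is the minimum.

1/2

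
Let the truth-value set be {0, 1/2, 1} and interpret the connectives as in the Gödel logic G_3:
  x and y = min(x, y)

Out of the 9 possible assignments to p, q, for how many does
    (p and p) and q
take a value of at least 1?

1

p = 0, q = 0 ↦ 0  <
p = 0, q = 1/2 ↦ 0  <
p = 0, q = 1 ↦ 0  <
p = 1/2, q = 0 ↦ 0  <
p = 1/2, q = 1/2 ↦ 1/2  <
p = 1/2, q = 1 ↦ 1/2  <
p = 1, q = 0 ↦ 0  <
p = 1, q = 1/2 ↦ 1/2  <
p = 1, q = 1 ↦ 1  ≥
So 1 of the 9 assignments meets the threshold.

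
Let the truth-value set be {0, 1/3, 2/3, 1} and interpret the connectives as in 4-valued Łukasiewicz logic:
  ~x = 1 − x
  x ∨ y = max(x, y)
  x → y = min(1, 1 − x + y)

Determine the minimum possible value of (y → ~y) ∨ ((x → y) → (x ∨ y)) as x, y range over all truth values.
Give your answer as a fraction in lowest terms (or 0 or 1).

2/3

Take x = 0, y = 2/3:
~y = ~2/3 = 1/3
y → ~y = 2/3 → 1/3 = 2/3
x → y = 0 → 2/3 = 1
x ∨ y = 0 ∨ 2/3 = 2/3
(x → y) → (x ∨ y) = 1 → 2/3 = 2/3
(y → ~y) ∨ ((x → y) → (x ∨ y)) = 2/3 ∨ 2/3 = 2/3
No assignment yields a value below 2/3, so this is the minimum.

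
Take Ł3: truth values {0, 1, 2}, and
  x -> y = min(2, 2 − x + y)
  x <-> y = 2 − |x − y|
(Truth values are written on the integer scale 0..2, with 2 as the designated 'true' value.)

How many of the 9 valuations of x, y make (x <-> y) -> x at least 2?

x = 0, y = 0 ↦ 0  <
x = 0, y = 1 ↦ 1  <
x = 0, y = 2 ↦ 2  ≥
x = 1, y = 0 ↦ 2  ≥
x = 1, y = 1 ↦ 1  <
x = 1, y = 2 ↦ 2  ≥
x = 2, y = 0 ↦ 2  ≥
x = 2, y = 1 ↦ 2  ≥
x = 2, y = 2 ↦ 2  ≥
So 6 of the 9 assignments meet the threshold.

6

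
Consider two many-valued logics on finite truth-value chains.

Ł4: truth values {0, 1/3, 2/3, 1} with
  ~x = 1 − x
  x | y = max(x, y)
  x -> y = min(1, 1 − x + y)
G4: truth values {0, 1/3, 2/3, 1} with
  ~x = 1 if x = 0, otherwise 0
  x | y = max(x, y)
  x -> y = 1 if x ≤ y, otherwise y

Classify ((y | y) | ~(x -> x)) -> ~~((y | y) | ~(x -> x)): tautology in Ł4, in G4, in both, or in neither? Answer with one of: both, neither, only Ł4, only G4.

In Ł4: every assignment gives 1 — tautology.
In G4: every assignment gives 1 — tautology.

both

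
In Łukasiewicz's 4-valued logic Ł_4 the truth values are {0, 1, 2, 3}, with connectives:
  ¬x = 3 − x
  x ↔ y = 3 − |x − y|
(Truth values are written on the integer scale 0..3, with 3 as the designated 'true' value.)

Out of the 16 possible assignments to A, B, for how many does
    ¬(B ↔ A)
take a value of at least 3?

2

A = 0, B = 0 ↦ 0  <
A = 0, B = 1 ↦ 1  <
A = 0, B = 2 ↦ 2  <
A = 0, B = 3 ↦ 3  ≥
A = 1, B = 0 ↦ 1  <
A = 1, B = 1 ↦ 0  <
A = 1, B = 2 ↦ 1  <
A = 1, B = 3 ↦ 2  <
A = 2, B = 0 ↦ 2  <
A = 2, B = 1 ↦ 1  <
A = 2, B = 2 ↦ 0  <
A = 2, B = 3 ↦ 1  <
A = 3, B = 0 ↦ 3  ≥
A = 3, B = 1 ↦ 2  <
A = 3, B = 2 ↦ 1  <
A = 3, B = 3 ↦ 0  <
So 2 of the 16 assignments meet the threshold.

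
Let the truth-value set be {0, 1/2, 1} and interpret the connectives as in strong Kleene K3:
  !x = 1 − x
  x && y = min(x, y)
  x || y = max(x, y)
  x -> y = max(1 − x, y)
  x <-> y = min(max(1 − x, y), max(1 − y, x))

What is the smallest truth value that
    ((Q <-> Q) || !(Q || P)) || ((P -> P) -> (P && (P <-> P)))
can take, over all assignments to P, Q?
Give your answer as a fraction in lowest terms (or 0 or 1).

1/2

Take P = 0, Q = 1/2:
Q <-> Q = 1/2 <-> 1/2 = 1/2
Q || P = 1/2 || 0 = 1/2
!(Q || P) = !1/2 = 1/2
(Q <-> Q) || !(Q || P) = 1/2 || 1/2 = 1/2
P -> P = 0 -> 0 = 1
P <-> P = 0 <-> 0 = 1
P && (P <-> P) = 0 && 1 = 0
(P -> P) -> (P && (P <-> P)) = 1 -> 0 = 0
((Q <-> Q) || !(Q || P)) || ((P -> P) -> (P && (P <-> P))) = 1/2 || 0 = 1/2
No assignment yields a value below 1/2, so this is the minimum.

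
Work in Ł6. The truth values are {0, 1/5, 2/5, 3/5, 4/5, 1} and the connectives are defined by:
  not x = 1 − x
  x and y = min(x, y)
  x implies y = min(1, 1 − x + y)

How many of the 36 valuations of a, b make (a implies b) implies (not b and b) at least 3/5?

value 1: 3 assignments (counts)
value 4/5: 4 assignments (counts)
value 3/5: 4 assignments (counts)
value 2/5: 10 assignments
value 1/5: 8 assignments
value 0: 7 assignments
So 11 of the 36 assignments meet the threshold.

11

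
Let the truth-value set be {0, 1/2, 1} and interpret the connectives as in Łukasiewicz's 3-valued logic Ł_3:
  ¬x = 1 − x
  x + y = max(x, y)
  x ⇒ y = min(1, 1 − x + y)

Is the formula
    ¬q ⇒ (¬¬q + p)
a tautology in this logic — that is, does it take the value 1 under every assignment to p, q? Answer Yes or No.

No

Counterexample: take p = 0, q = 0.
¬q = ¬0 = 1
¬q = ¬0 = 1
¬¬q = ¬1 = 0
¬¬q + p = 0 + 0 = 0
¬q ⇒ (¬¬q + p) = 1 ⇒ 0 = 0
This gives 0 ≠ 1.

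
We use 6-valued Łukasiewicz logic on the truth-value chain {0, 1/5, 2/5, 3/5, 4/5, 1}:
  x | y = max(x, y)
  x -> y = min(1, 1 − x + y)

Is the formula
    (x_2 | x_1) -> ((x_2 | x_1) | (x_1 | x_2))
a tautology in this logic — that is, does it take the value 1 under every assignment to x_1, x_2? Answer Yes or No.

At x_1 = 3/5, x_2 = 3/5, for instance:
x_2 | x_1 = 3/5 | 3/5 = 3/5
x_1 | x_2 = 3/5 | 3/5 = 3/5
(x_2 | x_1) | (x_1 | x_2) = 3/5 | 3/5 = 3/5
(x_2 | x_1) -> ((x_2 | x_1) | (x_1 | x_2)) = 3/5 -> 3/5 = 1
and checking the remaining 35 assignments likewise gives ≥ 1 in every case.

Yes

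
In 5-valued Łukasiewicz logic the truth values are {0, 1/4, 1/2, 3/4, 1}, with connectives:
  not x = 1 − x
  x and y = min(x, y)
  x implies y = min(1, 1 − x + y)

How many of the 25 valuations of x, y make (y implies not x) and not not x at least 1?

value 1: 1 assignment (counts)
value 3/4: 4 assignments
value 1/2: 7 assignments
value 1/4: 7 assignments
value 0: 6 assignments
So 1 of the 25 assignments meets the threshold.

1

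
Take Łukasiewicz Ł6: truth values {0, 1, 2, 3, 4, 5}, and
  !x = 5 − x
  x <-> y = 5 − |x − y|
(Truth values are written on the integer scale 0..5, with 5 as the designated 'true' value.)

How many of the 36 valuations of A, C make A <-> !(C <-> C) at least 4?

12

value 5: 6 assignments (counts)
value 4: 6 assignments (counts)
value 3: 6 assignments
value 2: 6 assignments
value 1: 6 assignments
value 0: 6 assignments
So 12 of the 36 assignments meet the threshold.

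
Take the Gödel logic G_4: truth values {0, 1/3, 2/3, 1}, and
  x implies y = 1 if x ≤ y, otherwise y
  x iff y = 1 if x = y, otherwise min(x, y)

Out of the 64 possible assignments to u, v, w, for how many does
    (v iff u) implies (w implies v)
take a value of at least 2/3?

value 1: 58 assignments (counts)
value 2/3: 1 assignment (counts)
value 1/3: 2 assignments
value 0: 3 assignments
So 59 of the 64 assignments meet the threshold.

59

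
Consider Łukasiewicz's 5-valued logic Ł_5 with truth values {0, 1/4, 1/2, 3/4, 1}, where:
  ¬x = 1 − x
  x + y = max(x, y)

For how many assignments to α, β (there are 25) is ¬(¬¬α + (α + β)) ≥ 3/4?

value 1: 1 assignment (counts)
value 3/4: 3 assignments (counts)
value 1/2: 5 assignments
value 1/4: 7 assignments
value 0: 9 assignments
So 4 of the 25 assignments meet the threshold.

4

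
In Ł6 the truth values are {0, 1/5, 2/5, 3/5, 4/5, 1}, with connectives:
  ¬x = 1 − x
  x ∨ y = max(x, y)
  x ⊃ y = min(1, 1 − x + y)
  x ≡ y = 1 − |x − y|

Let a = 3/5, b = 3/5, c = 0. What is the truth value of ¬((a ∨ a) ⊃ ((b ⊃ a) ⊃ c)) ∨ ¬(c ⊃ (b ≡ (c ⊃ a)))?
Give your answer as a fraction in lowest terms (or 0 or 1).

3/5

a ∨ a = 3/5 ∨ 3/5 = 3/5
b ⊃ a = 3/5 ⊃ 3/5 = 1
(b ⊃ a) ⊃ c = 1 ⊃ 0 = 0
(a ∨ a) ⊃ ((b ⊃ a) ⊃ c) = 3/5 ⊃ 0 = 2/5
¬((a ∨ a) ⊃ ((b ⊃ a) ⊃ c)) = ¬2/5 = 3/5
c ⊃ a = 0 ⊃ 3/5 = 1
b ≡ (c ⊃ a) = 3/5 ≡ 1 = 3/5
c ⊃ (b ≡ (c ⊃ a)) = 0 ⊃ 3/5 = 1
¬(c ⊃ (b ≡ (c ⊃ a))) = ¬1 = 0
¬((a ∨ a) ⊃ ((b ⊃ a) ⊃ c)) ∨ ¬(c ⊃ (b ≡ (c ⊃ a))) = 3/5 ∨ 0 = 3/5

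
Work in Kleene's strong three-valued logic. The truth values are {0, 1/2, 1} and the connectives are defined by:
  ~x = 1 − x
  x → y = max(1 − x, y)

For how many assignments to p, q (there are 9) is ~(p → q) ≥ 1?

p = 0, q = 0 ↦ 0  <
p = 0, q = 1/2 ↦ 0  <
p = 0, q = 1 ↦ 0  <
p = 1/2, q = 0 ↦ 1/2  <
p = 1/2, q = 1/2 ↦ 1/2  <
p = 1/2, q = 1 ↦ 0  <
p = 1, q = 0 ↦ 1  ≥
p = 1, q = 1/2 ↦ 1/2  <
p = 1, q = 1 ↦ 0  <
So 1 of the 9 assignments meets the threshold.

1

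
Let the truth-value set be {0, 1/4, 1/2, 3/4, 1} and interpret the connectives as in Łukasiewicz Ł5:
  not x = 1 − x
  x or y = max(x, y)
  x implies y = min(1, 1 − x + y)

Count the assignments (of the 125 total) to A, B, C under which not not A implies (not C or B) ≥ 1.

value 1: 95 assignments (counts)
value 3/4: 16 assignments
value 1/2: 9 assignments
value 1/4: 4 assignments
value 0: 1 assignment
So 95 of the 125 assignments meet the threshold.

95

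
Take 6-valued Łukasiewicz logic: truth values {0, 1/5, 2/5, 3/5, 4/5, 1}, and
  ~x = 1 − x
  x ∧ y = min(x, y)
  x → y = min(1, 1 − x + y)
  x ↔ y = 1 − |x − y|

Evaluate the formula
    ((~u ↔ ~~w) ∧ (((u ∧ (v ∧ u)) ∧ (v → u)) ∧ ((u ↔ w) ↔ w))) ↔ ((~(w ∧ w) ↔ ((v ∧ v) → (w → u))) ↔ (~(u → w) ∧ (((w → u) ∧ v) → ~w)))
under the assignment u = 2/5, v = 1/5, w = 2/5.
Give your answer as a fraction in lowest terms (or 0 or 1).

~u = ~2/5 = 3/5
~w = ~2/5 = 3/5
~~w = ~3/5 = 2/5
~u ↔ ~~w = 3/5 ↔ 2/5 = 4/5
v ∧ u = 1/5 ∧ 2/5 = 1/5
u ∧ (v ∧ u) = 2/5 ∧ 1/5 = 1/5
v → u = 1/5 → 2/5 = 1
(u ∧ (v ∧ u)) ∧ (v → u) = 1/5 ∧ 1 = 1/5
u ↔ w = 2/5 ↔ 2/5 = 1
(u ↔ w) ↔ w = 1 ↔ 2/5 = 2/5
((u ∧ (v ∧ u)) ∧ (v → u)) ∧ ((u ↔ w) ↔ w) = 1/5 ∧ 2/5 = 1/5
(~u ↔ ~~w) ∧ (((u ∧ (v ∧ u)) ∧ (v → u)) ∧ ((u ↔ w) ↔ w)) = 4/5 ∧ 1/5 = 1/5
w ∧ w = 2/5 ∧ 2/5 = 2/5
~(w ∧ w) = ~2/5 = 3/5
v ∧ v = 1/5 ∧ 1/5 = 1/5
w → u = 2/5 → 2/5 = 1
(v ∧ v) → (w → u) = 1/5 → 1 = 1
~(w ∧ w) ↔ ((v ∧ v) → (w → u)) = 3/5 ↔ 1 = 3/5
u → w = 2/5 → 2/5 = 1
~(u → w) = ~1 = 0
w → u = 2/5 → 2/5 = 1
(w → u) ∧ v = 1 ∧ 1/5 = 1/5
~w = ~2/5 = 3/5
((w → u) ∧ v) → ~w = 1/5 → 3/5 = 1
~(u → w) ∧ (((w → u) ∧ v) → ~w) = 0 ∧ 1 = 0
(~(w ∧ w) ↔ ((v ∧ v) → (w → u))) ↔ (~(u → w) ∧ (((w → u) ∧ v) → ~w)) = 3/5 ↔ 0 = 2/5
((~u ↔ ~~w) ∧ (((u ∧ (v ∧ u)) ∧ (v → u)) ∧ ((u ↔ w) ↔ w))) ↔ ((~(w ∧ w) ↔ ((v ∧ v) → (w → u))) ↔ (~(u → w) ∧ (((w → u) ∧ v) → ~w))) = 1/5 ↔ 2/5 = 4/5

4/5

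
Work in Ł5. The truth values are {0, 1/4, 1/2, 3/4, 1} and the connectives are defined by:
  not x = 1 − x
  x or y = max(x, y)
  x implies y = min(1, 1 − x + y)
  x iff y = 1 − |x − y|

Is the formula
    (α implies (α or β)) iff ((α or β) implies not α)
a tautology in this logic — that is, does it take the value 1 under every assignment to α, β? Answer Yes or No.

Counterexample: take α = 1/4, β = 1.
α or β = 1/4 or 1 = 1
α implies (α or β) = 1/4 implies 1 = 1
α or β = 1/4 or 1 = 1
not α = not 1/4 = 3/4
(α or β) implies not α = 1 implies 3/4 = 3/4
(α implies (α or β)) iff ((α or β) implies not α) = 1 iff 3/4 = 3/4
This gives 3/4 ≠ 1.

No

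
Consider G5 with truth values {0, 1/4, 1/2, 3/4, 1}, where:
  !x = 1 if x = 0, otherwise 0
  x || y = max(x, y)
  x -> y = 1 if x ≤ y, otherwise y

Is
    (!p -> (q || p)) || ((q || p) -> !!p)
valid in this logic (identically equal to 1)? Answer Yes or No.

Counterexample: take p = 0, q = 1/4.
!p = !0 = 1
q || p = 1/4 || 0 = 1/4
!p -> (q || p) = 1 -> 1/4 = 1/4
q || p = 1/4 || 0 = 1/4
!p = !0 = 1
!!p = !1 = 0
(q || p) -> !!p = 1/4 -> 0 = 0
(!p -> (q || p)) || ((q || p) -> !!p) = 1/4 || 0 = 1/4
This gives 1/4 ≠ 1.

No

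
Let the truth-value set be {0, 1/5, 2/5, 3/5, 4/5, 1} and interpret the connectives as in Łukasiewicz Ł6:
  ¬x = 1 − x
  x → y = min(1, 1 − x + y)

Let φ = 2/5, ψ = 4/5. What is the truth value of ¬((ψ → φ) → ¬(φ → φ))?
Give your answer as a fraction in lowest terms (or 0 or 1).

ψ → φ = 4/5 → 2/5 = 3/5
φ → φ = 2/5 → 2/5 = 1
¬(φ → φ) = ¬1 = 0
(ψ → φ) → ¬(φ → φ) = 3/5 → 0 = 2/5
¬((ψ → φ) → ¬(φ → φ)) = ¬2/5 = 3/5

3/5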